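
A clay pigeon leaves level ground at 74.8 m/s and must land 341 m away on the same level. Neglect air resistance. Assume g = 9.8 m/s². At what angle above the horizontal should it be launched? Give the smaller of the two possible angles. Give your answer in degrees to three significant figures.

From R = (v₀²/g) sin 2θ: sin 2θ = 9.80 × 341 / 5595.0 = 0.5973.
2θ = 36.68° or 180° − 36.68° = 143.3°, so θ = 18.34° or 71.66°.
The smaller angle is 18.34°.

18.3°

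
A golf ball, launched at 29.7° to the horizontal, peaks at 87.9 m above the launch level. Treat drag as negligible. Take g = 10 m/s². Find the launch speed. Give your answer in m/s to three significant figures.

84.6 m/s

At the peak v_y = 0, so v_y0 = √(2gH) = √(2 × 10.0 × 87.9) = 41.93 m/s.
v_y0 = v₀ sin θ ⇒ v₀ = 41.93 / sin 29.7° = 84.63 m/s.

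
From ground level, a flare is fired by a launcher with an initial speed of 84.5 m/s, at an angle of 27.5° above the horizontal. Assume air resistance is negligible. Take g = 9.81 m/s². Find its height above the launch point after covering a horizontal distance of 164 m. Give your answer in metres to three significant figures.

61.9 m

Horizontal component vₓ = 84.50 cos 27.5° = 74.95 m/s; vertical v_y0 = 84.50 sin 27.5° = 39.02 m/s.
At x = 164 m, t = x/vₓ = 164/74.95 = 2.188 s.
Height: y = v_y0 t − ½ g t² = 39.02 × 2.188 − 4.905 × 2.188² = 85.37 − 23.48 = 61.89 m.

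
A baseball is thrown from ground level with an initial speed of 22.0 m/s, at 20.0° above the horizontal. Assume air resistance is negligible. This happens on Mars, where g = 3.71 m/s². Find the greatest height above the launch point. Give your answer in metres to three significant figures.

vₓ = 22.00 cos 20.0° = 20.67 m/s; v_y0 = 22.00 sin 20.0° = 7.524 m/s.
Maximum height: H = v_y0² / (2g) = 7.524² / (2 × 3.71) = 7.630 m.

7.63 m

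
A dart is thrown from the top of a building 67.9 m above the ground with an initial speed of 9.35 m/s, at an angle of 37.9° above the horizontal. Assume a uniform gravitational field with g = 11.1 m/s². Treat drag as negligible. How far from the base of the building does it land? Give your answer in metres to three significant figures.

29.9 m

Components: vₓ = 9.350 cos 37.9° = 7.378 m/s, v_y0 = 9.350 sin 37.9° = 5.744 m/s.
Vertical motion (up positive, ground at y = 0): 5.550 t² − (5.744) t − 67.9 = 0, so t = (5.744 + √(5.744² + 2·11.1·67.9)) / 11.1 = (5.744 + 39.25) / 11.1 = 4.053 s.
Horizontal distance: R = vₓ t = 7.378 × 4.053 = 29.90 m.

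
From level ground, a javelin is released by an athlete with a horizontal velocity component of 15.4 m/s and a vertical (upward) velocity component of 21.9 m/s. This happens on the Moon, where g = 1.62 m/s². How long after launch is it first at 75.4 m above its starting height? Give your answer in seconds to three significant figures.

4.05 s

Height y(t) = 21.90 t − 0.8100 t² = 75.4 gives 0.8100 t² − 21.90 t + 75.4 = 0.
Quadratic formula: t = (21.90 ± √235.31) / 1.62 = (21.90 ± 15.34) / 1.62 → t = 4.049 s or 22.99 s.
The first (ascending) time is 4.049 s.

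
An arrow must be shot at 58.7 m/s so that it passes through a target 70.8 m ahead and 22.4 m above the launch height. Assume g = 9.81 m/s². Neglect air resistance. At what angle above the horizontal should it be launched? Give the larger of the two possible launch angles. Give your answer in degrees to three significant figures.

84.0°

Trajectory: y = x tanθ − g x² (1 + tan²θ)/(2v₀²). With x = 70.8, y = 22.4, v₀ = 58.7, g = 9.81:
7.136 tan²θ − 70.8 tanθ + (29.54) = 0.
tanθ = [70.8 ± √(70.8² − 4 × 7.136 × (29.54))] / (2 × 7.136) = (70.8 ± 64.57) / 14.27, giving tanθ = 0.4364 or 9.486.
θ = 23.57° or 83.98°; the larger is 83.98°.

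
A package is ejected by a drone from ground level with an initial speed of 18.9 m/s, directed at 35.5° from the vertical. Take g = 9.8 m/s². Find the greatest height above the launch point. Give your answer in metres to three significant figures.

12.1 m

Resolve: vₓ = 18.90 sin 35.5° = 10.98 m/s and v_y0 = 18.90 cos 35.5° = 15.39 m/s.
Maximum height: H = v_y0² / (2g) = 15.39² / (2 × 9.80) = 12.08 m.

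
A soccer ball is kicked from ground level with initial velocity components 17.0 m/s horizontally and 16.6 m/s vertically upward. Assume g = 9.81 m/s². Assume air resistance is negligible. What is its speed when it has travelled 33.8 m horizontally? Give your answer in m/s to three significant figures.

Time to reach x = 33.8 m: t = x/vₓ = 33.8/17.00 = 1.988 s.
Vertical velocity there: v_y = v_y0 − g t = 16.60 − 9.81 × 1.988 = −2.905 m/s.
Speed: √(vₓ² + v_y²) = √(17.00² + 2.905²) = 17.25 m/s.

17.2 m/s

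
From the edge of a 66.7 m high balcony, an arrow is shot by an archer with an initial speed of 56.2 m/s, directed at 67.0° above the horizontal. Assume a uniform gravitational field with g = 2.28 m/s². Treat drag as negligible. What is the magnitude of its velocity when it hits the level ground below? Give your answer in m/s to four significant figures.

58.84 m/s

Resolve: vₓ = 56.20 cos 67.0° = 21.96 m/s and v_y0 = 56.20 sin 67.0° = 51.73 m/s.
The projectile lands when y = 66.7 + (51.73) t − ½·2.28·t² = 0. Positive root: t = (51.73 + √(51.73² + 2·2.28·66.7)) / 2.28 = (51.73 + 54.59) / 2.28 = 46.63 s.
Vertical velocity at impact: v_y = v_y0 − g t = 51.73 − 2.28 × 46.63 = −54.59 m/s.
Speed: |v| = √(vₓ² + v_y²) = √(21.96² + 54.59²) = 58.84 m/s.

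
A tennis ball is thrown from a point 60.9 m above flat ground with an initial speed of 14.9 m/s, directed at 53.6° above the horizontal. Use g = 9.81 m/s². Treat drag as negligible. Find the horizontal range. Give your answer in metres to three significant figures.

43.8 m

Horizontal component vₓ = 14.90 cos 53.6° = 8.842 m/s; vertical v_y0 = 14.90 sin 53.6° = 11.99 m/s.
With up positive and y = 0 at the ground: y(t) = 60.9 + (11.99) t − 4.905 t². Setting y = 0 and taking the positive root: t = [11.99 + √(11.99² + 2·9.81·60.9)] / 9.81 = (11.99 + 36.59) / 9.81 = 4.952 s.
Horizontal distance: R = vₓ t = 8.842 × 4.952 = 43.79 m.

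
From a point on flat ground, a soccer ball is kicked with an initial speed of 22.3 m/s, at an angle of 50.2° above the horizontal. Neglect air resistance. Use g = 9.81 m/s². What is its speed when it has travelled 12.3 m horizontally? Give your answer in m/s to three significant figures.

16.7 m/s

Horizontal component vₓ = 22.30 cos 50.2° = 14.27 m/s; vertical v_y0 = 22.30 sin 50.2° = 17.13 m/s.
x = vₓ t ⇒ t = 12.3/14.27 = 0.8617 s.
Vertical velocity there: v_y = v_y0 − g t = 17.13 − 9.81 × 0.8617 = 8.680 m/s.
Speed: √(vₓ² + v_y²) = √(14.27² + 8.680²) = 16.71 m/s.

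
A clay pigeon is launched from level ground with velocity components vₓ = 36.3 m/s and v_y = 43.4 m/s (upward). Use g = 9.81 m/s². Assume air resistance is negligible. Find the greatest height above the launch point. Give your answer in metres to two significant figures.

At the apex v_y = 0, so H = v_y0²/(2g) = 43.40²/19.62 = 96.00 m.

96 m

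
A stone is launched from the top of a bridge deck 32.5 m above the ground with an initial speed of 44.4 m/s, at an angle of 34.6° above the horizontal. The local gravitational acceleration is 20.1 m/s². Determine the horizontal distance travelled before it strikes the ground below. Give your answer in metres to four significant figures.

126.0 m

Components: vₓ = 44.40 cos 34.6° = 36.55 m/s, v_y0 = 44.40 sin 34.6° = 25.21 m/s.
Vertical motion (up positive, ground at y = 0): 10.05 t² − (25.21) t − 32.5 = 0, so t = (25.21 + √(25.21² + 2·20.1·32.5)) / 20.1 = (25.21 + 44.07) / 20.1 = 3.447 s.
Horizontal distance: R = vₓ t = 36.55 × 3.447 = 126.0 m.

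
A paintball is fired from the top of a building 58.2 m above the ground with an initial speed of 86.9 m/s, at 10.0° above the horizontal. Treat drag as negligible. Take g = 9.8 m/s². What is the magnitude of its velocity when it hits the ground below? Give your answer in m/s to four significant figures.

93.23 m/s

vₓ = 86.90 cos 10.0° = 85.58 m/s; v_y0 = 86.90 sin 10.0° = 15.09 m/s.
With up positive and y = 0 at the ground: y(t) = 58.2 + (15.09) t − 4.900 t². Setting y = 0 and taking the positive root: t = [15.09 + √(15.09² + 2·9.80·58.2)] / 9.80 = (15.09 + 36.99) / 9.80 = 5.315 s.
Vertical velocity at impact: v_y = v_y0 − g t = 15.09 − 9.80 × 5.315 = −36.99 m/s.
Speed: |v| = √(vₓ² + v_y²) = √(85.58² + 36.99²) = 93.23 m/s.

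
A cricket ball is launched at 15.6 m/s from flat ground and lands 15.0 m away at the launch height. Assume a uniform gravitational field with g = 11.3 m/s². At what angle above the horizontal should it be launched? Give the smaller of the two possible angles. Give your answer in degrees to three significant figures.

22.1°

Level-ground range R = v₀² sin(2θ)/g ⇒ sin(2θ) = gR/v₀² = 11.3 × 15.0 / 15.6² = 0.6965.
2θ = 44.15° or 180° − 44.15° = 135.9°, so θ = 22.07° or 67.93°.
The smaller angle is 22.07°.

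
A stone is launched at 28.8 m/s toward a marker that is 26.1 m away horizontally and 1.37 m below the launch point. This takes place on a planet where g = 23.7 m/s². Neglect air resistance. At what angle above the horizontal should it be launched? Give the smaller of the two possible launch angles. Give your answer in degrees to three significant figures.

Trajectory: y = x tanθ − g x² (1 + tan²θ)/(2v₀²). With x = 26.1, y = −1.37, v₀ = 28.8, g = 23.7:
9.732 tan²θ − 26.1 tanθ + (8.362) = 0.
tanθ = [26.1 ± √(26.1² − 4 × 9.732 × (8.362))] / (2 × 9.732) = (26.1 ± 18.86) / 19.46, giving tanθ = 0.3720 or 2.310.
θ = 20.40° or 66.59°; the smaller is 20.40°.

20.4°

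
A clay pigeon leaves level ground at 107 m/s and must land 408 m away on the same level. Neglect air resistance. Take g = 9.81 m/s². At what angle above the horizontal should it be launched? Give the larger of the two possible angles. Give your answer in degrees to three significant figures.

Level-ground range R = v₀² sin(2θ)/g ⇒ sin(2θ) = gR/v₀² = 9.81 × 408 / 107² = 0.3496.
2θ = 20.46° or 180° − 20.46° = 159.5°, so θ = 10.23° or 79.77°.
The larger angle is 79.77°.

79.8°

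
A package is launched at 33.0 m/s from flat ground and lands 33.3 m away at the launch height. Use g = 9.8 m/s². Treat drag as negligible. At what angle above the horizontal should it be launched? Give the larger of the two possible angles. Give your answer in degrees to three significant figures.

81.3°

Level-ground range R = v₀² sin(2θ)/g ⇒ sin(2θ) = gR/v₀² = 9.80 × 33.3 / 33.0² = 0.2997.
2θ = 17.44° or 180° − 17.44° = 162.6°, so θ = 8.719° or 81.28°.
The larger angle is 81.28°.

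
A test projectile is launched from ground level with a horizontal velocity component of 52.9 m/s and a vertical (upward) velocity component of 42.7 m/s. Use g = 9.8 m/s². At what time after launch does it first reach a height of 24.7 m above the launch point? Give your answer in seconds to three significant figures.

Height y(t) = 42.70 t − 4.900 t² = 24.7 gives 4.900 t² − 42.70 t + 24.7 = 0.
Quadratic formula: t = (42.70 ± √1339.2) / 9.80 = (42.70 ± 36.59) / 9.80 → t = 0.6230 s or 8.091 s.
The first (ascending) time is 0.6230 s.

0.623 s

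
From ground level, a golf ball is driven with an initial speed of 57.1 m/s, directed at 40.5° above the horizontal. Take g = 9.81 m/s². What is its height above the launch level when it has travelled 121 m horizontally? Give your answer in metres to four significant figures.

65.25 m

Horizontal component vₓ = 57.10 cos 40.5° = 43.42 m/s; vertical v_y0 = 57.10 sin 40.5° = 37.08 m/s.
Time to reach x = 121 m: t = x/vₓ = 121/43.42 = 2.787 s.
Height: y = v_y0 t − ½ g t² = 37.08 × 2.787 − 4.905 × 2.787² = 103.3 − 38.09 = 65.25 m.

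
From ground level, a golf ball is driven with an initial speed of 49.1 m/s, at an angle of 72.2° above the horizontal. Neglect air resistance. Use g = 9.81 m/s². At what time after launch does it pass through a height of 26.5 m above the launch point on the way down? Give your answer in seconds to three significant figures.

8.93 s

Components: vₓ = 49.10 cos 72.2° = 15.01 m/s, v_y0 = 49.10 sin 72.2° = 46.75 m/s.
Height y(t) = 46.75 t − 4.905 t² = 26.5 gives 4.905 t² − 46.75 t + 26.5 = 0.
Quadratic formula: t = (46.75 ± √1665.6) / 9.81 = (46.75 ± 40.81) / 9.81 → t = 0.6053 s or 8.926 s.
The descending-branch root is 8.926 s.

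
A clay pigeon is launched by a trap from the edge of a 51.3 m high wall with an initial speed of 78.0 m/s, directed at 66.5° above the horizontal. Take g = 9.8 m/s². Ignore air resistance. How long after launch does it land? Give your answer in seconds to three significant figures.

15.3 s

Horizontal component vₓ = 78.00 cos 66.5° = 31.10 m/s; vertical v_y0 = 78.00 sin 66.5° = 71.53 m/s.
The projectile lands when y = 51.3 + (71.53) t − ½·9.80·t² = 0. Positive root: t = (71.53 + √(71.53² + 2·9.80·51.3)) / 9.80 = (71.53 + 78.24) / 9.80 = 15.28 s.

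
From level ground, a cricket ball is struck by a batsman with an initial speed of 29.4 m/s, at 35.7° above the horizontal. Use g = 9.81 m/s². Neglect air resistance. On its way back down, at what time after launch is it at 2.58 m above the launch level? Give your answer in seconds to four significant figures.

3.340 s

Components: vₓ = 29.40 cos 35.7° = 23.88 m/s, v_y0 = 29.40 sin 35.7° = 17.16 m/s.
Require v_y0 t − ½ g t² = 2.58, i.e. 4.905 t² − 17.16 t + 2.58 = 0.
Quadratic formula: t = (17.16 ± √243.71) / 9.81 = (17.16 ± 15.61) / 9.81 → t = 0.1575 s or 3.340 s.
The descending-branch root is 3.340 s.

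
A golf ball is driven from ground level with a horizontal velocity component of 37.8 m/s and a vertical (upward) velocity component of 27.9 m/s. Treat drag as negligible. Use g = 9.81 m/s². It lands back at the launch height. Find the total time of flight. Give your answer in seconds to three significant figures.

5.69 s

Time of flight on level ground: T = 2 v_y0 / g = 2 × 27.90 / 9.81 = 5.688 s.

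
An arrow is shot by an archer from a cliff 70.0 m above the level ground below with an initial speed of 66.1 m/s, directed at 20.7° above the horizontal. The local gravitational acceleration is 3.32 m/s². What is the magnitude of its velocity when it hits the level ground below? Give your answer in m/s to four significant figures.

69.53 m/s

Components: vₓ = 66.10 cos 20.7° = 61.83 m/s, v_y0 = 66.10 sin 20.7° = 23.36 m/s.
With up positive and y = 0 at the ground: y(t) = 70.0 + (23.36) t − 1.660 t². Setting y = 0 and taking the positive root: t = [23.36 + √(23.36² + 2·3.32·70.0)] / 3.32 = (23.36 + 31.79) / 3.32 = 16.61 s.
Vertical velocity at impact: v_y = v_y0 − g t = 23.36 − 3.32 × 16.61 = −31.79 m/s.
Speed: |v| = √(vₓ² + v_y²) = √(61.83² + 31.79²) = 69.53 m/s.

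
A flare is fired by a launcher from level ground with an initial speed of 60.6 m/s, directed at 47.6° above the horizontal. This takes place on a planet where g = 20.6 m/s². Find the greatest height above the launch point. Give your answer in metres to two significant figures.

49 m

Resolve: vₓ = 60.60 cos 47.6° = 40.86 m/s and v_y0 = 60.60 sin 47.6° = 44.75 m/s.
At the apex v_y = 0, so H = v_y0²/(2g) = 44.75²/41.20 = 48.61 m.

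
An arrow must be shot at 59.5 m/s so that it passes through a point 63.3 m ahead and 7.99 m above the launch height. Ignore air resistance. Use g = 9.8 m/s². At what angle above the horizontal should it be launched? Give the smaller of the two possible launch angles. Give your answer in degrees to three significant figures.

Trajectory: y = x tanθ − g x² (1 + tan²θ)/(2v₀²). With x = 63.3, y = 7.99, v₀ = 59.5, g = 9.80:
5.546 tan²θ − 63.3 tanθ + (13.54) = 0.
tanθ = [63.3 ± √(63.3² − 4 × 5.546 × (13.54))] / (2 × 5.546) = (63.3 ± 60.88) / 11.09, giving tanθ = 0.2180 or 11.20.
θ = 12.30° or 84.90°; the smaller is 12.30°.

12.3°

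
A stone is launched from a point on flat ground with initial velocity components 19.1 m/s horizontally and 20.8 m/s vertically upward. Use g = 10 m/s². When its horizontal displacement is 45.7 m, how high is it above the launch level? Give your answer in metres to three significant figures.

21.1 m

x = vₓ t ⇒ t = 45.7/19.10 = 2.393 s.
Height: y = v_y0 t − ½ g t² = 20.80 × 2.393 − 5.000 × 2.393² = 49.77 − 28.62 = 21.14 m.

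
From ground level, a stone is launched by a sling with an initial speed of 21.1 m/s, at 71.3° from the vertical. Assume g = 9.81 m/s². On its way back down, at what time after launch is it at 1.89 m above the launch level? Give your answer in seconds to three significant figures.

0.990 s

Components: vₓ = 21.10 sin 71.3° = 19.99 m/s, v_y0 = 21.10 cos 71.3° = 6.765 m/s.
Height y(t) = 6.765 t − 4.905 t² = 1.89 gives 4.905 t² − 6.765 t + 1.89 = 0.
Quadratic formula: t = (6.765 ± √8.6825) / 9.81 = (6.765 ± 2.947) / 9.81 → t = 0.3892 s or 0.9900 s.
The descending-branch root is 0.9900 s.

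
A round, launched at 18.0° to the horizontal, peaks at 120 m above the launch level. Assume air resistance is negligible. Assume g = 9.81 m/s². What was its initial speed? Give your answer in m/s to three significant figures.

157 m/s

At the peak v_y = 0, so v_y0 = √(2gH) = √(2 × 9.81 × 120) = 48.52 m/s.
v_y0 = v₀ sin θ ⇒ v₀ = 48.52 / sin 18.0° = 157.0 m/s.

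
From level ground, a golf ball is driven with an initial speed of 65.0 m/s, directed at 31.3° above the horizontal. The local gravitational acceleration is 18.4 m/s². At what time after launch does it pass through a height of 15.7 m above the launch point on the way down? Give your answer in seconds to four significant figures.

3.124 s

Resolve: vₓ = 65.00 cos 31.3° = 55.54 m/s and v_y0 = 65.00 sin 31.3° = 33.77 m/s.
Set y = v_y0 t − ½ g t² = 15.7: 9.200 t² − 33.77 t + 15.7 = 0.
t = [33.77 ± √(33.77² − 2·18.4·15.7)] / 18.4 = (33.77 ± 23.72) / 18.4, so t = 0.5462 s or t = 3.124 s.
The descending-branch root is 3.124 s.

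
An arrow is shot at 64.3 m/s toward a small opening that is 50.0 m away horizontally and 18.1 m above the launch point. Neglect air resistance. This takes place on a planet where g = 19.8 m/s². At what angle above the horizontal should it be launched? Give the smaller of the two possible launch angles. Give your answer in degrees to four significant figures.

27.17°

Trajectory: y = x tanθ − g x² (1 + tan²θ)/(2v₀²). With x = 50.0, y = 18.1, v₀ = 64.3, g = 19.8:
5.986 tan²θ − 50.0 tanθ + (24.09) = 0.
tanθ = [50.0 ± √(50.0² − 4 × 5.986 × (24.09))] / (2 × 5.986) = (50.0 ± 43.85) / 11.97, giving tanθ = 0.5133 or 7.839.
θ = 27.17° or 82.73°; the smaller is 27.17°.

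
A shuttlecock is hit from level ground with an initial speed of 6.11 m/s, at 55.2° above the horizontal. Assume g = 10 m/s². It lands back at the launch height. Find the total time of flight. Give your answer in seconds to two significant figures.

1.0 s

vₓ = 6.110 cos 55.2° = 3.487 m/s; v_y0 = 6.110 sin 55.2° = 5.017 m/s.
Landing at launch height ⇒ T = 2 v_y0 / g = 2 × 5.017 / 10.0 = 1.003 s.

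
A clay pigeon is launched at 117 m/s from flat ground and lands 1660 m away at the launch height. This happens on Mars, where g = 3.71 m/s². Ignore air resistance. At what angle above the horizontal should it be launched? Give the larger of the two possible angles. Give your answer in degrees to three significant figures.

From R = (v₀²/g) sin 2θ: sin 2θ = 3.71 × 1660 / 13689 = 0.4499.
2θ = 26.74° or 180° − 26.74° = 153.3°, so θ = 13.37° or 76.63°.
The larger angle is 76.63°.

76.6°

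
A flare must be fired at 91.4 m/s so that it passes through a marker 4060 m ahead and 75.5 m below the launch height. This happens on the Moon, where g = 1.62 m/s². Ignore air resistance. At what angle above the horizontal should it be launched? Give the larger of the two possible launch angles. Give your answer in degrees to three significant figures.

Trajectory: y = x tanθ − g x² (1 + tan²θ)/(2v₀²). With x = 4060, y = −75.5, v₀ = 91.4, g = 1.62:
1598 tan²θ − 4060 tanθ + (1523) = 0.
tanθ = [4060 ± √(4060² − 4 × 1598 × (1523))] / (2 × 1598) = (4060 ± 2598) / 3196, giving tanθ = 0.4574 or 2.083.
θ = 24.58° or 64.35°; the larger is 64.35°.

64.4°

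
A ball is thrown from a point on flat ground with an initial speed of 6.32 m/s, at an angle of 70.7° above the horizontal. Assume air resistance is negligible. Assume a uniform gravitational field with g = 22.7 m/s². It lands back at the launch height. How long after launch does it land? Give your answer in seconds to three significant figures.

0.526 s

Resolve: vₓ = 6.320 cos 70.7° = 2.089 m/s and v_y0 = 6.320 sin 70.7° = 5.965 m/s.
It returns to y = 0 when t = 2 v_y0 / g = 2(5.965)/22.7 = 0.5255 s.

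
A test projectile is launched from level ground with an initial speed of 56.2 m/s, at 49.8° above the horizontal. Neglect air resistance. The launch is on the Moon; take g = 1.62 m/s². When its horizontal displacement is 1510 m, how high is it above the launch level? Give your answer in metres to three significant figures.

383 m

Resolve: vₓ = 56.20 cos 49.8° = 36.27 m/s and v_y0 = 56.20 sin 49.8° = 42.93 m/s.
Time to reach x = 1510 m: t = x/vₓ = 1510/36.27 = 41.63 s.
Height: y = v_y0 t − ½ g t² = 42.93 × 41.63 − 0.8100 × 41.63² = 1787 − 1404 = 383.3 m.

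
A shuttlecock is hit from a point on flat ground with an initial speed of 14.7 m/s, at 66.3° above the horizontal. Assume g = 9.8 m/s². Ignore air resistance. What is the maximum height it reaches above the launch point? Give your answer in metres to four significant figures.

9.244 m

Horizontal component vₓ = 14.70 cos 66.3° = 5.909 m/s; vertical v_y0 = 14.70 sin 66.3° = 13.46 m/s.
At the apex v_y = 0, so H = v_y0²/(2g) = 13.46²/19.60 = 9.244 m.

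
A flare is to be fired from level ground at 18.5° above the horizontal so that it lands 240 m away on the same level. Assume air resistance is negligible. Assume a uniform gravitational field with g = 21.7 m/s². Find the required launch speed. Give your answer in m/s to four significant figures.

On level ground R = v₀² sin 2θ / g ⇒ v₀ = √(gR / sin 2θ).
v₀ = √(21.7 × 240 / sin 37.00°) = √(5208 / 0.6018) = √8653.8 = 93.03 m/s.

93.03 m/s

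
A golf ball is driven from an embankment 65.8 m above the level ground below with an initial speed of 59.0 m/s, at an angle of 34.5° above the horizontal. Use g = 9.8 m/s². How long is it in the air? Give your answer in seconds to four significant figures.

8.416 s

Components: vₓ = 59.00 cos 34.5° = 48.62 m/s, v_y0 = 59.00 sin 34.5° = 33.42 m/s.
With up positive and y = 0 at the ground: y(t) = 65.8 + (33.42) t − 4.900 t². Setting y = 0 and taking the positive root: t = [33.42 + √(33.42² + 2·9.80·65.8)] / 9.80 = (33.42 + 49.06) / 9.80 = 8.416 s.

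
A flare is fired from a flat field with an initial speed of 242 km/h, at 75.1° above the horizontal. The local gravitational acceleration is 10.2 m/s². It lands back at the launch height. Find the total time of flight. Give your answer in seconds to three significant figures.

12.7 s

Convert: 242 km/h = 242/3.6 = 67.22 m/s.
Components: vₓ = 67.22 cos 75.1° = 17.29 m/s, v_y0 = 67.22 sin 75.1° = 64.96 m/s.
Time of flight on level ground: T = 2 v_y0 / g = 2 × 64.96 / 10.2 = 12.74 s.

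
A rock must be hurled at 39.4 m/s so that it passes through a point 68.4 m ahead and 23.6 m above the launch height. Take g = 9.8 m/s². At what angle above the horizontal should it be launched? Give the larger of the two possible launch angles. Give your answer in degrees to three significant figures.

Trajectory: y = x tanθ − g x² (1 + tan²θ)/(2v₀²). With x = 68.4, y = 23.6, v₀ = 39.4, g = 9.80:
14.77 tan²θ − 68.4 tanθ + (38.37) = 0.
tanθ = [68.4 ± √(68.4² − 4 × 14.77 × (38.37))] / (2 × 14.77) = (68.4 ± 49.11) / 29.54, giving tanθ = 0.6530 or 3.979.
θ = 33.14° or 75.89°; the larger is 75.89°.

75.9°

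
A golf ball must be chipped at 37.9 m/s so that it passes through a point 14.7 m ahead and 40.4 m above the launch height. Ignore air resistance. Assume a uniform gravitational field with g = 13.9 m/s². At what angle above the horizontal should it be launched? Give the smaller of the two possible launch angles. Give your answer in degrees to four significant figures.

Trajectory: y = x tanθ − g x² (1 + tan²θ)/(2v₀²). With x = 14.7, y = 40.4, v₀ = 37.9, g = 13.9:
1.046 tan²θ − 14.7 tanθ + (41.45) = 0.
tanθ = [14.7 ± √(14.7² − 4 × 1.046 × (41.45))] / (2 × 1.046) = (14.7 ± 6.539) / 2.091, giving tanθ = 3.903 or 10.16.
θ = 75.63° or 84.38°; the smaller is 75.63°.

75.63°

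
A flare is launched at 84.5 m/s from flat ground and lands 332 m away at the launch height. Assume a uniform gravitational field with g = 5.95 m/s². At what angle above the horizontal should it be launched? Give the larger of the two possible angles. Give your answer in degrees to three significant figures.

R = v₀² sin 2θ / g gives sin 2θ = gR/v₀² = 5.95·332/84.5² = 0.2767.
2θ = 16.06° or 180° − 16.06° = 163.9°, so θ = 8.030° or 81.97°.
The larger angle is 81.97°.

82.0°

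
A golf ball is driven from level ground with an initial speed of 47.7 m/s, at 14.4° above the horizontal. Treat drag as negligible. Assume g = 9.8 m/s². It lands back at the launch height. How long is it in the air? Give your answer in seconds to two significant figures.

2.4 s

Resolve: vₓ = 47.70 cos 14.4° = 46.20 m/s and v_y0 = 47.70 sin 14.4° = 11.86 m/s.
It returns to y = 0 when t = 2 v_y0 / g = 2(11.86)/9.80 = 2.421 s.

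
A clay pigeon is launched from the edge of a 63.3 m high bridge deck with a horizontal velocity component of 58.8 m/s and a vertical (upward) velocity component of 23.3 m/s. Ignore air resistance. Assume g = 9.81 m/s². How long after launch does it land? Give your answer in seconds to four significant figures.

The projectile lands when y = 63.3 + (23.30) t − ½·9.81·t² = 0. Positive root: t = (23.30 + √(23.30² + 2·9.81·63.3)) / 9.81 = (23.30 + 42.25) / 9.81 = 6.682 s.

6.682 s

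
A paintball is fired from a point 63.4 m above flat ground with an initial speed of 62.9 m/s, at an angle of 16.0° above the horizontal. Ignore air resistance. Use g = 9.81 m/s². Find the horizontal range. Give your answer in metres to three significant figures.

Components: vₓ = 62.90 cos 16.0° = 60.46 m/s, v_y0 = 62.90 sin 16.0° = 17.34 m/s.
With up positive and y = 0 at the ground: y(t) = 63.4 + (17.34) t − 4.905 t². Setting y = 0 and taking the positive root: t = [17.34 + √(17.34² + 2·9.81·63.4)] / 9.81 = (17.34 + 39.30) / 9.81 = 5.773 s.
Horizontal distance: R = vₓ t = 60.46 × 5.773 = 349.1 m.

349 m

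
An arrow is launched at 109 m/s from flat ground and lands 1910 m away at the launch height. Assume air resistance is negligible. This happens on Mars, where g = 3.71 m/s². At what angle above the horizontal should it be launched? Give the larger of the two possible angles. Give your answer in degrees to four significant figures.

71.69°

R = v₀² sin 2θ / g gives sin 2θ = gR/v₀² = 3.71·1910/109² = 0.5964.
2θ = 36.61° or 180° − 36.61° = 143.4°, so θ = 18.31° or 71.69°.
The larger angle is 71.69°.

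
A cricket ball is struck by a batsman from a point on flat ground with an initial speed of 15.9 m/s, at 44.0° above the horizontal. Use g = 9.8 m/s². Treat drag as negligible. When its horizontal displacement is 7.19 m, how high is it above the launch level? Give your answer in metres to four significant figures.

vₓ = 15.90 cos 44.0° = 11.44 m/s; v_y0 = 15.90 sin 44.0° = 11.05 m/s.
x = vₓ t ⇒ t = 7.19/11.44 = 0.6286 s.
Height: y = v_y0 t − ½ g t² = 11.05 × 0.6286 − 4.900 × 0.6286² = 6.943 − 1.936 = 5.007 m.

5.007 m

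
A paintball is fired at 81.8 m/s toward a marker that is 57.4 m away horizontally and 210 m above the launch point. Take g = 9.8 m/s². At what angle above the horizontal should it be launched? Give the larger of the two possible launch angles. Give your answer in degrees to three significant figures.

Trajectory: y = x tanθ − g x² (1 + tan²θ)/(2v₀²). With x = 57.4, y = 210, v₀ = 81.8, g = 9.80:
2.413 tan²θ − 57.4 tanθ + (212.4) = 0.
tanθ = [57.4 ± √(57.4² − 4 × 2.413 × (212.4))] / (2 × 2.413) = (57.4 ± 35.28) / 4.826, giving tanθ = 4.584 or 19.21.
θ = 77.69° or 87.02°; the larger is 87.02°.

87.0°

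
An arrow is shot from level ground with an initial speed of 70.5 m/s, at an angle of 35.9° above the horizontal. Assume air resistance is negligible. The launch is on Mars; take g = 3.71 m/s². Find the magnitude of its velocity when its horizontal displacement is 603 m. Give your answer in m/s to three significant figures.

57.1 m/s

Horizontal component vₓ = 70.50 cos 35.9° = 57.11 m/s; vertical v_y0 = 70.50 sin 35.9° = 41.34 m/s.
At x = 603 m, t = x/vₓ = 603/57.11 = 10.56 s.
Vertical velocity there: v_y = v_y0 − g t = 41.34 − 3.71 × 10.56 = 2.166 m/s.
Speed: √(vₓ² + v_y²) = √(57.11² + 2.166²) = 57.15 m/s.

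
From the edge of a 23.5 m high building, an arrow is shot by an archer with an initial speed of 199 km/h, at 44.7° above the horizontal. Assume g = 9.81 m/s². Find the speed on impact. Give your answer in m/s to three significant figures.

59.3 m/s

Convert: 199 km/h = 199/3.6 = 55.28 m/s.
Horizontal component vₓ = 55.28 cos 44.7° = 39.29 m/s; vertical v_y0 = 55.28 sin 44.7° = 38.88 m/s.
The projectile lands when y = 23.5 + (38.88) t − ½·9.81·t² = 0. Positive root: t = (38.88 + √(38.88² + 2·9.81·23.5)) / 9.81 = (38.88 + 44.42) / 9.81 = 8.491 s.
Vertical velocity at impact: v_y = v_y0 − g t = 38.88 − 9.81 × 8.491 = −44.42 m/s.
Speed: |v| = √(vₓ² + v_y²) = √(39.29² + 44.42²) = 59.30 m/s.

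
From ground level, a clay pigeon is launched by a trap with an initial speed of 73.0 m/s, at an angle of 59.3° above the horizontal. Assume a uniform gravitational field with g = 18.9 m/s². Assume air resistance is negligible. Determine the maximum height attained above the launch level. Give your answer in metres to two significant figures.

100 m

Horizontal component vₓ = 73.00 cos 59.3° = 37.27 m/s; vertical v_y0 = 73.00 sin 59.3° = 62.77 m/s.
Peak height H = v_y0² / (2g) = 3940.0 / 37.80 = 104.2 m.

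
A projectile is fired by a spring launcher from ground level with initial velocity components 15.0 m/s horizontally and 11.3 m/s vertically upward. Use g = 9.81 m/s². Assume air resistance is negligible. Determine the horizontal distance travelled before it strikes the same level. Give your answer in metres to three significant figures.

34.6 m

Flight time T = 2 v_y0 / g = 2.304 s.
Horizontal distance R = vₓ T = 15.00 × 2.304 = 34.56 m.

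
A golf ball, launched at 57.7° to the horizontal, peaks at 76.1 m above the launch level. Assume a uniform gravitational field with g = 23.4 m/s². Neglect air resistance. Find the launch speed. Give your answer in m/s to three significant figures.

70.6 m/s

At the peak v_y = 0, so v_y0 = √(2gH) = √(2 × 23.4 × 76.1) = 59.68 m/s.
v_y0 = v₀ sin θ ⇒ v₀ = 59.68 / sin 57.7° = 70.60 m/s.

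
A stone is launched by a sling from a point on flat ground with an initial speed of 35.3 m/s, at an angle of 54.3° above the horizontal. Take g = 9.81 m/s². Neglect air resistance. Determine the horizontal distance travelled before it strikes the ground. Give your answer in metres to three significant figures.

Components: vₓ = 35.30 cos 54.3° = 20.60 m/s, v_y0 = 35.30 sin 54.3° = 28.67 m/s.
Flight time T = 2 v_y0 / g = 5.844 s.
Range: R = vₓ T = 20.60 × 5.844 = 120.4 m.

120 m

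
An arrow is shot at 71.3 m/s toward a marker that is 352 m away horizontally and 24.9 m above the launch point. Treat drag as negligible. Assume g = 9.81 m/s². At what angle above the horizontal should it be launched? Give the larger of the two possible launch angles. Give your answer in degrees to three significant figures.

Trajectory: y = x tanθ − g x² (1 + tan²θ)/(2v₀²). With x = 352, y = 24.9, v₀ = 71.3, g = 9.81:
119.5 tan²θ − 352 tanθ + (144.4) = 0.
tanθ = [352 ± √(352² − 4 × 119.5 × (144.4))] / (2 × 119.5) = (352 ± 234.2) / 239.1, giving tanθ = 0.4929 or 2.452.
θ = 26.24° or 67.81°; the larger is 67.81°.

67.8°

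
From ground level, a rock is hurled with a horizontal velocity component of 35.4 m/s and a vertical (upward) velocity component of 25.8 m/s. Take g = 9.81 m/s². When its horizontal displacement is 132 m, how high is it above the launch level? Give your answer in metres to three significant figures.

At x = 132 m, t = x/vₓ = 132/35.40 = 3.729 s.
Height: y = v_y0 t − ½ g t² = 25.80 × 3.729 − 4.905 × 3.729² = 96.20 − 68.20 = 28.00 m.

28.0 m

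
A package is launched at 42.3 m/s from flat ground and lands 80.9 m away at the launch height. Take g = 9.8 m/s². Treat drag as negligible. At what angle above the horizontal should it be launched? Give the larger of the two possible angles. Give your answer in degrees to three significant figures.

76.8°

R = v₀² sin 2θ / g gives sin 2θ = gR/v₀² = 9.80·80.9/42.3² = 0.4431.
2θ = 26.30° or 180° − 26.30° = 153.7°, so θ = 13.15° or 76.85°.
The larger angle is 76.85°.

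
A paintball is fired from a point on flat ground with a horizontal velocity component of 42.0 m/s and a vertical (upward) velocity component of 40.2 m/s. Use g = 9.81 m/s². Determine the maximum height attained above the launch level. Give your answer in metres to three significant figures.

82.4 m

At the apex v_y = 0, so H = v_y0²/(2g) = 40.20²/19.62 = 82.37 m.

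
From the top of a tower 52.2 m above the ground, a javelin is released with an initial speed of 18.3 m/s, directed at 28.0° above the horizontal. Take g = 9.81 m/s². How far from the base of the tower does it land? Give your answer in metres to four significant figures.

68.73 m

Components: vₓ = 18.30 cos 28.0° = 16.16 m/s, v_y0 = 18.30 sin 28.0° = 8.591 m/s.
The projectile lands when y = 52.2 + (8.591) t − ½·9.81·t² = 0. Positive root: t = (8.591 + √(8.591² + 2·9.81·52.2)) / 9.81 = (8.591 + 33.14) / 9.81 = 4.254 s.
Horizontal distance: R = vₓ t = 16.16 × 4.254 = 68.73 m.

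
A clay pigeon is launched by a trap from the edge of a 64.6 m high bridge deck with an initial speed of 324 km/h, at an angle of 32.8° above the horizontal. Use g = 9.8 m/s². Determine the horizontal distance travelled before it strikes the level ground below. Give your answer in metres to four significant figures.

842.3 m

Convert: 324 km/h = 324/3.6 = 90.00 m/s.
vₓ = 90.00 cos 32.8° = 75.65 m/s; v_y0 = 90.00 sin 32.8° = 48.75 m/s.
Vertical motion (up positive, ground at y = 0): 4.900 t² − (48.75) t − 64.6 = 0, so t = (48.75 + √(48.75² + 2·9.80·64.6)) / 9.80 = (48.75 + 60.36) / 9.80 = 11.13 s.
Horizontal distance: R = vₓ t = 75.65 × 11.13 = 842.3 m.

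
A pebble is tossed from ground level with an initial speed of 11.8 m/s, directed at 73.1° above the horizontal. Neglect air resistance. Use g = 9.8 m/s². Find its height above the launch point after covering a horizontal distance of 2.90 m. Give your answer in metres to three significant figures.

6.04 m

Components: vₓ = 11.80 cos 73.1° = 3.430 m/s, v_y0 = 11.80 sin 73.1° = 11.29 m/s.
At x = 2.90 m, t = x/vₓ = 2.90/3.430 = 0.8454 s.
Height: y = v_y0 t − ½ g t² = 11.29 × 0.8454 − 4.900 × 0.8454² = 9.545 − 3.502 = 6.043 m.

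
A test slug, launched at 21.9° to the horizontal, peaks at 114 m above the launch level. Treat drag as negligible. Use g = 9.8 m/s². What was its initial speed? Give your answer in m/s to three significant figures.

127 m/s

At the peak v_y = 0, so v_y0 = √(2gH) = √(2 × 9.80 × 114) = 47.27 m/s.
v_y0 = v₀ sin θ ⇒ v₀ = 47.27 / sin 21.9° = 126.7 m/s.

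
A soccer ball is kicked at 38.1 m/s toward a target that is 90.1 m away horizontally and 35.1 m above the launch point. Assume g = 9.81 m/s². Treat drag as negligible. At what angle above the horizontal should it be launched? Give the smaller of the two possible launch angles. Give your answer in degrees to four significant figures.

44.89°

Trajectory: y = x tanθ − g x² (1 + tan²θ)/(2v₀²). With x = 90.1, y = 35.1, v₀ = 38.1, g = 9.81:
27.43 tan²θ − 90.1 tanθ + (62.53) = 0.
tanθ = [90.1 ± √(90.1² − 4 × 27.43 × (62.53))] / (2 × 27.43) = (90.1 ± 35.45) / 54.86, giving tanθ = 0.9961 or 2.289.
θ = 44.89° or 66.40°; the smaller is 44.89°.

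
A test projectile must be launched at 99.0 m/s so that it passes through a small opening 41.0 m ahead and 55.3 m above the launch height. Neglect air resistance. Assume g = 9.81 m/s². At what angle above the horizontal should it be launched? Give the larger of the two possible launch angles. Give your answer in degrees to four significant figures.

88.79°

Trajectory: y = x tanθ − g x² (1 + tan²θ)/(2v₀²). With x = 41.0, y = 55.3, v₀ = 99.0, g = 9.81:
0.8413 tan²θ − 41.0 tanθ + (56.14) = 0.
tanθ = [41.0 ± √(41.0² − 4 × 0.8413 × (56.14))] / (2 × 0.8413) = (41.0 ± 38.63) / 1.683, giving tanθ = 1.410 or 47.33.
θ = 54.66° or 88.79°; the larger is 88.79°.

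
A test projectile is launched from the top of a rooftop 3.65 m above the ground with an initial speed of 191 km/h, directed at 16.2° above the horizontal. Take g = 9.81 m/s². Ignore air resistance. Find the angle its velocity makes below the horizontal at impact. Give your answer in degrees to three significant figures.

18.5°

Convert: 191 km/h = 191/3.6 = 53.06 m/s.
Horizontal component vₓ = 53.06 cos 16.2° = 50.95 m/s; vertical v_y0 = 53.06 sin 16.2° = 14.80 m/s.
The projectile lands when y = 3.65 + (14.80) t − ½·9.81·t² = 0. Positive root: t = (14.80 + √(14.80² + 2·9.81·3.65)) / 9.81 = (14.80 + 17.05) / 9.81 = 3.247 s.
At impact: v_y = v_y0 − g t = −17.05 m/s; vₓ = 50.95 m/s.
Angle below horizontal: arctan(|v_y|/vₓ) = arctan(17.05/50.95) = 18.50°.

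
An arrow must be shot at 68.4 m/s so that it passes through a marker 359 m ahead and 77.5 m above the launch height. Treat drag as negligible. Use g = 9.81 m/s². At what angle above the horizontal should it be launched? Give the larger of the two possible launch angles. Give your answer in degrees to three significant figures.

Trajectory: y = x tanθ − g x² (1 + tan²θ)/(2v₀²). With x = 359, y = 77.5, v₀ = 68.4, g = 9.81:
135.1 tan²θ − 359 tanθ + (212.6) = 0.
tanθ = [359 ± √(359² − 4 × 135.1 × (212.6))] / (2 × 135.1) = (359 ± 118.2) / 270.2, giving tanθ = 0.8912 or 1.766.
θ = 41.71° or 60.48°; the larger is 60.48°.

60.5°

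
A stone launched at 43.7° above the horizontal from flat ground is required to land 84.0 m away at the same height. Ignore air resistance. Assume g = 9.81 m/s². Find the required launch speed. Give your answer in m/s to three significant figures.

28.7 m/s

On level ground R = v₀² sin 2θ / g ⇒ v₀ = √(gR / sin 2θ).
v₀ = √(9.81 × 84.0 / sin 87.40°) = √(824.0 / 0.9990) = √824.89 = 28.72 m/s.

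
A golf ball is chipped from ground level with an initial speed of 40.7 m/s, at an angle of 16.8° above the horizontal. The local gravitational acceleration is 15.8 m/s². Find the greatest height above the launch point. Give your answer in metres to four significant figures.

4.379 m

vₓ = 40.70 cos 16.8° = 38.96 m/s; v_y0 = 40.70 sin 16.8° = 11.76 m/s.
Peak height H = v_y0² / (2g) = 138.38 / 31.60 = 4.379 m.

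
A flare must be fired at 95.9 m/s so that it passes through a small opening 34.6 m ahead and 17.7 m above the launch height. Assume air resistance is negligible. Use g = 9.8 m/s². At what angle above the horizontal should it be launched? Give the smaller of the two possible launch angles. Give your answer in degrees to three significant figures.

Trajectory: y = x tanθ − g x² (1 + tan²θ)/(2v₀²). With x = 34.6, y = 17.7, v₀ = 95.9, g = 9.80:
0.6378 tan²θ − 34.6 tanθ + (18.34) = 0.
tanθ = [34.6 ± √(34.6² − 4 × 0.6378 × (18.34))] / (2 × 0.6378) = (34.6 ± 33.92) / 1.276, giving tanθ = 0.5353 or 53.71.
θ = 28.16° or 88.93°; the smaller is 28.16°.

28.2°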